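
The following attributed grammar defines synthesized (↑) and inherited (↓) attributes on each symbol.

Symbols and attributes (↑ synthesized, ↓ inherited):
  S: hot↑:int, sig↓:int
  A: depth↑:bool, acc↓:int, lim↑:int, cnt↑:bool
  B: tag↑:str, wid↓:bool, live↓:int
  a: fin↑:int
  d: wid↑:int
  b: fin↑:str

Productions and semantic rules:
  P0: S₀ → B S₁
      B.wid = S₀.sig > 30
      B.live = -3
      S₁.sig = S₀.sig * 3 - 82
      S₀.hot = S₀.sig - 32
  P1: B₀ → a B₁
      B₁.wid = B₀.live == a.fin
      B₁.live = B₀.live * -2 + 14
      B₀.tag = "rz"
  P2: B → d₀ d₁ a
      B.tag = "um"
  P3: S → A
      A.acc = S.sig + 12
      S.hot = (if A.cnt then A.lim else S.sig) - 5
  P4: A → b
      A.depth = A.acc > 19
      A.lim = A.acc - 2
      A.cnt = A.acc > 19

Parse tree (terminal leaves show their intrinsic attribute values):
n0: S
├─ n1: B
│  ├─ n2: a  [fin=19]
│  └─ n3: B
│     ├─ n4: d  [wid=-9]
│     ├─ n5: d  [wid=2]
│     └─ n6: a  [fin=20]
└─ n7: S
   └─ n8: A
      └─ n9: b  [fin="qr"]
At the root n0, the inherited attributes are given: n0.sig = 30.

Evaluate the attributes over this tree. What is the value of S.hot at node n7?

1. n0.sig = 30  [given at root]
2. n1.wid = false  [S₀.sig > 30]
3. n1.live = -3  [-3]
4. n2.fin = 19  [terminal]
5. n3.wid = false  [B₀.live == a.fin]
6. n3.live = 20  [B₀.live * -2 + 14]
7. n4.wid = -9  [terminal]
8. n5.wid = 2  [terminal]
9. n6.fin = 20  [terminal]
10. n3.tag = "um"  ["um"]
11. n1.tag = "rz"  ["rz"]
12. n7.sig = 8  [S₀.sig * 3 - 82]
13. n8.acc = 20  [S.sig + 12]
14. n9.fin = "qr"  [terminal]
15. n8.depth = true  [A.acc > 19]
16. n8.lim = 18  [A.acc - 2]
17. n8.cnt = true  [A.acc > 19]
18. n7.hot = 13  [(if A.cnt then A.lim else S.sig) - 5]
19. n0.hot = -2  [S₀.sig - 32]

13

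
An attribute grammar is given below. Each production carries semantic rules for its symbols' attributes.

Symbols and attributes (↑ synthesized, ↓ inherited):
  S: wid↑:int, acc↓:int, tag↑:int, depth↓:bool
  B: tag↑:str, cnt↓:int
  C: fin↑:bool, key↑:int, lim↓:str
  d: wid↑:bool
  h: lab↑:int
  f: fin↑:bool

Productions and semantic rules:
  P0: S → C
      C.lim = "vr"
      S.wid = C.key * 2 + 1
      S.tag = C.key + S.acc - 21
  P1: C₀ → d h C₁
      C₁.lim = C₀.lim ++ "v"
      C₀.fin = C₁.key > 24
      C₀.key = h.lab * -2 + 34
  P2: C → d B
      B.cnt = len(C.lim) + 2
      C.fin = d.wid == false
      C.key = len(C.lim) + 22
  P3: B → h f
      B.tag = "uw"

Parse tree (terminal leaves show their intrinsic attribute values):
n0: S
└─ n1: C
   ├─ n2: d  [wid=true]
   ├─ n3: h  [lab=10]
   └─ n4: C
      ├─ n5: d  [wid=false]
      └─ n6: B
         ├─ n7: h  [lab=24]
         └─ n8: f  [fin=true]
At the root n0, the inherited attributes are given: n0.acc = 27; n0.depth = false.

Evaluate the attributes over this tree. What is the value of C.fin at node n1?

1. n0.acc = 27  [given at root]
2. n0.depth = false  [given at root]
3. n1.lim = "vr"  ["vr"]
4. n2.wid = true  [terminal]
5. n3.lab = 10  [terminal]
6. n4.lim = "vrv"  [C₀.lim ++ "v"]
7. n5.wid = false  [terminal]
8. n6.cnt = 5  [len(C.lim) + 2]
9. n7.lab = 24  [terminal]
10. n8.fin = true  [terminal]
11. n6.tag = "uw"  ["uw"]
12. n4.fin = true  [d.wid == false]
13. n4.key = 25  [len(C.lim) + 22]
14. n1.fin = true  [C₁.key > 24]
15. n1.key = 14  [h.lab * -2 + 34]
16. n0.wid = 29  [C.key * 2 + 1]
17. n0.tag = 20  [C.key + S.acc - 21]

true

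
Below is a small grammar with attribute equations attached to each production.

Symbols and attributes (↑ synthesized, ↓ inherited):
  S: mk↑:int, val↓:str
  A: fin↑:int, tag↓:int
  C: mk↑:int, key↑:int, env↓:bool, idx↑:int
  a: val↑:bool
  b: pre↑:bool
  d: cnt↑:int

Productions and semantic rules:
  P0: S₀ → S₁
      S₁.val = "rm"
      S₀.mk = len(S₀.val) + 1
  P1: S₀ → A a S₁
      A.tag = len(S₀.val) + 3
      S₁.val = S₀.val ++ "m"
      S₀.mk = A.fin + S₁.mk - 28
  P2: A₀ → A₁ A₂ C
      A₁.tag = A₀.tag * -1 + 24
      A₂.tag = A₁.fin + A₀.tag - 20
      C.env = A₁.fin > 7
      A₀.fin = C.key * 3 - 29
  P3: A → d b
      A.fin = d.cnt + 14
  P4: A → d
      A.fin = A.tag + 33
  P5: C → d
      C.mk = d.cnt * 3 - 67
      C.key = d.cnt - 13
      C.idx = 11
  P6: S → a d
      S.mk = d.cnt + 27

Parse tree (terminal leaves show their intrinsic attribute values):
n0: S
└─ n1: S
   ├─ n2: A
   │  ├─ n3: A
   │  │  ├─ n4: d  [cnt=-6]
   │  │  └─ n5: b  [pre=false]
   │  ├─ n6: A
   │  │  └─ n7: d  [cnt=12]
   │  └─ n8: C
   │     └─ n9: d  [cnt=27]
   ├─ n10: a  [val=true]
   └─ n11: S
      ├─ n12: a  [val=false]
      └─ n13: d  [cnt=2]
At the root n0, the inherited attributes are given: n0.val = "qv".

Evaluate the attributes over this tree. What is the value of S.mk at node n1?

1. n0.val = "qv"  [given at root]
2. n1.val = "rm"  ["rm"]
3. n2.tag = 5  [len(S₀.val) + 3]
4. n3.tag = 19  [A₀.tag * -1 + 24]
5. n4.cnt = -6  [terminal]
6. n5.pre = false  [terminal]
7. n3.fin = 8  [d.cnt + 14]
8. n6.tag = -7  [A₁.fin + A₀.tag - 20]
9. n7.cnt = 12  [terminal]
10. n6.fin = 26  [A.tag + 33]
11. n8.env = true  [A₁.fin > 7]
12. n9.cnt = 27  [terminal]
13. n8.mk = 14  [d.cnt * 3 - 67]
14. n8.key = 14  [d.cnt - 13]
15. n8.idx = 11  [11]
16. n2.fin = 13  [C.key * 3 - 29]
17. n10.val = true  [terminal]
18. n11.val = "rmm"  [S₀.val ++ "m"]
19. n12.val = false  [terminal]
20. n13.cnt = 2  [terminal]
21. n11.mk = 29  [d.cnt + 27]
22. n1.mk = 14  [A.fin + S₁.mk - 28]
23. n0.mk = 3  [len(S₀.val) + 1]

14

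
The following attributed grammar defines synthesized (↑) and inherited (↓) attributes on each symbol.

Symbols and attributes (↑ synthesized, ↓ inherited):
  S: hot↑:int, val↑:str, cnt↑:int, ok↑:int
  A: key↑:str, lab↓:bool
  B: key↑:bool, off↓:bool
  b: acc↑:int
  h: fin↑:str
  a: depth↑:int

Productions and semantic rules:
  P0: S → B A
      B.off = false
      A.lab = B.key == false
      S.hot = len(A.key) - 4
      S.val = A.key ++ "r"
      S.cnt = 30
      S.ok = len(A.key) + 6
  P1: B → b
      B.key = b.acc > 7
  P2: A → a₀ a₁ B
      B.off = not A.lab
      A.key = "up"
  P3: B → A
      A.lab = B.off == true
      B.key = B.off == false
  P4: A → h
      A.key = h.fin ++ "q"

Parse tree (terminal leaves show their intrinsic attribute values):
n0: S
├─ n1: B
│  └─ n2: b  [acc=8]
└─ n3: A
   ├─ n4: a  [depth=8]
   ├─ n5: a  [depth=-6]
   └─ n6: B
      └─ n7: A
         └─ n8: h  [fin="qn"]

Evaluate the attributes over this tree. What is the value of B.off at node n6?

1. n1.off = false  [false]
2. n2.acc = 8  [terminal]
3. n1.key = true  [b.acc > 7]
4. n3.lab = false  [B.key == false]
5. n4.depth = 8  [terminal]
6. n5.depth = -6  [terminal]
7. n6.off = true  [not A.lab]
8. n7.lab = true  [B.off == true]
9. n8.fin = "qn"  [terminal]
10. n7.key = "qnq"  [h.fin ++ "q"]
11. n6.key = false  [B.off == false]
12. n3.key = "up"  ["up"]
13. n0.hot = -2  [len(A.key) - 4]
14. n0.val = "upr"  [A.key ++ "r"]
15. n0.cnt = 30  [30]
16. n0.ok = 8  [len(A.key) + 6]

true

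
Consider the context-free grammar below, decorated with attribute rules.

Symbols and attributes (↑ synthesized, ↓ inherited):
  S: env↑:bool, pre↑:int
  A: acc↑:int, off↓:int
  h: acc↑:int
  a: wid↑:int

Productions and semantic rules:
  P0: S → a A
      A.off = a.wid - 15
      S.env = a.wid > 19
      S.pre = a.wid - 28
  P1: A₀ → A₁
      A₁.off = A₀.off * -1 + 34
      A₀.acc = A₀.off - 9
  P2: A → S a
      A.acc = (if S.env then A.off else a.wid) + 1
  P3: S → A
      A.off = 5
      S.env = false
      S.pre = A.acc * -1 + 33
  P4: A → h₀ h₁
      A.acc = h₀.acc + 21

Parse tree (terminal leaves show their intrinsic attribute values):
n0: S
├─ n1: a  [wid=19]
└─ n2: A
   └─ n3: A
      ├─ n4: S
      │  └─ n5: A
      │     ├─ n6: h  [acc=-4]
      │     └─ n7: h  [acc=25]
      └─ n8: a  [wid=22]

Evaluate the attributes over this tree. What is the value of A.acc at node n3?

1. n1.wid = 19  [terminal]
2. n2.off = 4  [a.wid - 15]
3. n3.off = 30  [A₀.off * -1 + 34]
4. n5.off = 5  [5]
5. n6.acc = -4  [terminal]
6. n7.acc = 25  [terminal]
7. n5.acc = 17  [h₀.acc + 21]
8. n4.env = false  [false]
9. n4.pre = 16  [A.acc * -1 + 33]
10. n8.wid = 22  [terminal]
11. n3.acc = 23  [(if S.env then A.off else a.wid) + 1]
12. n2.acc = -5  [A₀.off - 9]
13. n0.env = false  [a.wid > 19]
14. n0.pre = -9  [a.wid - 28]

23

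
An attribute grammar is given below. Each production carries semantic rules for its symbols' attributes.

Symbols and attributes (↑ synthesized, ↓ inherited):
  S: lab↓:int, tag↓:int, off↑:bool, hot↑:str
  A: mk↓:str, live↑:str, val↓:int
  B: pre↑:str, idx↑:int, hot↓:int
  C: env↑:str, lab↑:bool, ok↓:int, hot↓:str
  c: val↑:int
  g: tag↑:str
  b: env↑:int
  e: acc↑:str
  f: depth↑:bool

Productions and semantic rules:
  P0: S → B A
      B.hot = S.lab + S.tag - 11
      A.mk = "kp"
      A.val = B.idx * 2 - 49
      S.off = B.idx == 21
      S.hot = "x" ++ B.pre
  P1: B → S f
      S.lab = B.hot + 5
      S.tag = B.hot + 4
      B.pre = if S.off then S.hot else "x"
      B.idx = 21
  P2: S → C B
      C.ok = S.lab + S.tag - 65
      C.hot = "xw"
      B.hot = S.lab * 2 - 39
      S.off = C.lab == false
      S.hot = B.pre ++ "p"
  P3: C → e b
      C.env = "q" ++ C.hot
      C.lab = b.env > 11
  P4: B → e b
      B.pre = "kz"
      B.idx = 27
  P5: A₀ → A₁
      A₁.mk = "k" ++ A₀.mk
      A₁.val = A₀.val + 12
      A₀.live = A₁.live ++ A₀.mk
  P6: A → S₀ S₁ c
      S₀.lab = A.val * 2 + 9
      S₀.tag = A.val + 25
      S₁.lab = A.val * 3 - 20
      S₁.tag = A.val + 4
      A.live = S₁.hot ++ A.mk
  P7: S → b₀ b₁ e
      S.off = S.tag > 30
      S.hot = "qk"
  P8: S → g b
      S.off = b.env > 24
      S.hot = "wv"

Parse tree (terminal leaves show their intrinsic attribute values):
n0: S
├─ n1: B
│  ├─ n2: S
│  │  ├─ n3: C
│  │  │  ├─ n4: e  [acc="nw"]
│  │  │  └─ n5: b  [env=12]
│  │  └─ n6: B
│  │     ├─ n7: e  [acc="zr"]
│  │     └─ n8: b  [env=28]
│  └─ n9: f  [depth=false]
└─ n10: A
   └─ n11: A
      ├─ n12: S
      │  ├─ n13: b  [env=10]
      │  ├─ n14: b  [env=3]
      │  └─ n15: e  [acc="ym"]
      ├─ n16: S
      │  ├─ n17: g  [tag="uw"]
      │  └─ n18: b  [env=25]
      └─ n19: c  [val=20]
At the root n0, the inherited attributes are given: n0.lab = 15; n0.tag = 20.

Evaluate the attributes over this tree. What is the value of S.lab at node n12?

1. n0.lab = 15  [given at root]
2. n0.tag = 20  [given at root]
3. n1.hot = 24  [S.lab + S.tag - 11]
4. n2.lab = 29  [B.hot + 5]
5. n2.tag = 28  [B.hot + 4]
6. n3.ok = -8  [S.lab + S.tag - 65]
7. n3.hot = "xw"  ["xw"]
8. n4.acc = "nw"  [terminal]
9. n5.env = 12  [terminal]
10. n3.env = "qxw"  ["q" ++ C.hot]
11. n3.lab = true  [b.env > 11]
12. n6.hot = 19  [S.lab * 2 - 39]
13. n7.acc = "zr"  [terminal]
14. n8.env = 28  [terminal]
15. n6.pre = "kz"  ["kz"]
16. n6.idx = 27  [27]
17. n2.off = false  [C.lab == false]
18. n2.hot = "kzp"  [B.pre ++ "p"]
19. n9.depth = false  [terminal]
20. n1.pre = "x"  [if S.off then S.hot else "x"]
21. n1.idx = 21  [21]
22. n10.mk = "kp"  ["kp"]
23. n10.val = -7  [B.idx * 2 - 49]
24. n11.mk = "kkp"  ["k" ++ A₀.mk]
25. n11.val = 5  [A₀.val + 12]
26. n12.lab = 19  [A.val * 2 + 9]
27. n12.tag = 30  [A.val + 25]
28. n13.env = 10  [terminal]
29. n14.env = 3  [terminal]
30. n15.acc = "ym"  [terminal]
31. n12.off = false  [S.tag > 30]
32. n12.hot = "qk"  ["qk"]
33. n16.lab = -5  [A.val * 3 - 20]
34. n16.tag = 9  [A.val + 4]
35. n17.tag = "uw"  [terminal]
36. n18.env = 25  [terminal]
37. n16.off = true  [b.env > 24]
38. n16.hot = "wv"  ["wv"]
39. n19.val = 20  [terminal]
40. n11.live = "wvkkp"  [S₁.hot ++ A.mk]
41. n10.live = "wvkkpkp"  [A₁.live ++ A₀.mk]
42. n0.off = true  [B.idx == 21]
43. n0.hot = "xx"  ["x" ++ B.pre]

19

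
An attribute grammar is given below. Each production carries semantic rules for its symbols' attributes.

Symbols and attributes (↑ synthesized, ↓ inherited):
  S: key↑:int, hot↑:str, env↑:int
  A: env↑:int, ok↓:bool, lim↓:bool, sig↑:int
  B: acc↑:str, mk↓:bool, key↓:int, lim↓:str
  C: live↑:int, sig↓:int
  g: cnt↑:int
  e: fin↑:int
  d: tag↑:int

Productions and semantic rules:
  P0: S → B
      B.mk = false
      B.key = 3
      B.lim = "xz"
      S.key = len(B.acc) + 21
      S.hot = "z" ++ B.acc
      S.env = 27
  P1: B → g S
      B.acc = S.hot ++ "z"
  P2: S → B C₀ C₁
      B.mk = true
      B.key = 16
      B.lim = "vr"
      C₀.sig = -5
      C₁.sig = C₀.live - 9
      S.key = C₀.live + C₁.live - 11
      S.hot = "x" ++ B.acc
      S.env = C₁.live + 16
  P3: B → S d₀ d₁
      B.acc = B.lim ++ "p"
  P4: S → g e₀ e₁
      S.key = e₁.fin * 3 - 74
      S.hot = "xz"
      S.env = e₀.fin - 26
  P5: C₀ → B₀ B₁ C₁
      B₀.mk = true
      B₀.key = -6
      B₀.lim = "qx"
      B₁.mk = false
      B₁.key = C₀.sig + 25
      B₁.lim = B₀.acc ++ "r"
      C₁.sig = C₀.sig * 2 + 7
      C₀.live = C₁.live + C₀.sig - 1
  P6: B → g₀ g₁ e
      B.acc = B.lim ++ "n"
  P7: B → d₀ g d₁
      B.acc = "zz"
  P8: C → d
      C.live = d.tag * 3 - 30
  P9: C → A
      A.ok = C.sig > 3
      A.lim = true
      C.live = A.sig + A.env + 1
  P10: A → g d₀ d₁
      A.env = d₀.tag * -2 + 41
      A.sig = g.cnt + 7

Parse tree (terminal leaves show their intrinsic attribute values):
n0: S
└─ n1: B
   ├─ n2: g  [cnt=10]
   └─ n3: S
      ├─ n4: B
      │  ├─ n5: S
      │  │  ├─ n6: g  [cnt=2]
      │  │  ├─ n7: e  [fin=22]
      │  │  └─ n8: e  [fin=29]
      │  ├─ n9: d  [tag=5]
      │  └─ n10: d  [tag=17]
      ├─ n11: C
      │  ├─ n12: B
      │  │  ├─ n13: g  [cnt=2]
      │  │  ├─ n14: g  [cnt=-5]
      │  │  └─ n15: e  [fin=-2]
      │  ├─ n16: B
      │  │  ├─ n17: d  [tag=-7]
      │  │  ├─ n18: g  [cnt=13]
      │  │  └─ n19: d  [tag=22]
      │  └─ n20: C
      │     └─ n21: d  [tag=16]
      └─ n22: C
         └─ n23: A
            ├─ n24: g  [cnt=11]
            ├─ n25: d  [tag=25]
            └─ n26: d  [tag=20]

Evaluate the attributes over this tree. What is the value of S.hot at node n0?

1. n1.mk = false  [false]
2. n1.key = 3  [3]
3. n1.lim = "xz"  ["xz"]
4. n2.cnt = 10  [terminal]
5. n4.mk = true  [true]
6. n4.key = 16  [16]
7. n4.lim = "vr"  ["vr"]
8. n6.cnt = 2  [terminal]
9. n7.fin = 22  [terminal]
10. n8.fin = 29  [terminal]
11. n5.key = 13  [e₁.fin * 3 - 74]
12. n5.hot = "xz"  ["xz"]
13. n5.env = -4  [e₀.fin - 26]
14. n9.tag = 5  [terminal]
15. n10.tag = 17  [terminal]
16. n4.acc = "vrp"  [B.lim ++ "p"]
17. n11.sig = -5  [-5]
18. n12.mk = true  [true]
19. n12.key = -6  [-6]
20. n12.lim = "qx"  ["qx"]
21. n13.cnt = 2  [terminal]
22. n14.cnt = -5  [terminal]
23. n15.fin = -2  [terminal]
24. n12.acc = "qxn"  [B.lim ++ "n"]
25. n16.mk = false  [false]
26. n16.key = 20  [C₀.sig + 25]
27. n16.lim = "qxnr"  [B₀.acc ++ "r"]
28. n17.tag = -7  [terminal]
29. n18.cnt = 13  [terminal]
30. n19.tag = 22  [terminal]
31. n16.acc = "zz"  ["zz"]
32. n20.sig = -3  [C₀.sig * 2 + 7]
33. n21.tag = 16  [terminal]
34. n20.live = 18  [d.tag * 3 - 30]
35. n11.live = 12  [C₁.live + C₀.sig - 1]
36. n22.sig = 3  [C₀.live - 9]
37. n23.ok = false  [C.sig > 3]
38. n23.lim = true  [true]
39. n24.cnt = 11  [terminal]
40. n25.tag = 25  [terminal]
41. n26.tag = 20  [terminal]
42. n23.env = -9  [d₀.tag * -2 + 41]
43. n23.sig = 18  [g.cnt + 7]
44. n22.live = 10  [A.sig + A.env + 1]
45. n3.key = 11  [C₀.live + C₁.live - 11]
46. n3.hot = "xvrp"  ["x" ++ B.acc]
47. n3.env = 26  [C₁.live + 16]
48. n1.acc = "xvrpz"  [S.hot ++ "z"]
49. n0.key = 26  [len(B.acc) + 21]
50. n0.hot = "zxvrpz"  ["z" ++ B.acc]
51. n0.env = 27  [27]

"zxvrpz"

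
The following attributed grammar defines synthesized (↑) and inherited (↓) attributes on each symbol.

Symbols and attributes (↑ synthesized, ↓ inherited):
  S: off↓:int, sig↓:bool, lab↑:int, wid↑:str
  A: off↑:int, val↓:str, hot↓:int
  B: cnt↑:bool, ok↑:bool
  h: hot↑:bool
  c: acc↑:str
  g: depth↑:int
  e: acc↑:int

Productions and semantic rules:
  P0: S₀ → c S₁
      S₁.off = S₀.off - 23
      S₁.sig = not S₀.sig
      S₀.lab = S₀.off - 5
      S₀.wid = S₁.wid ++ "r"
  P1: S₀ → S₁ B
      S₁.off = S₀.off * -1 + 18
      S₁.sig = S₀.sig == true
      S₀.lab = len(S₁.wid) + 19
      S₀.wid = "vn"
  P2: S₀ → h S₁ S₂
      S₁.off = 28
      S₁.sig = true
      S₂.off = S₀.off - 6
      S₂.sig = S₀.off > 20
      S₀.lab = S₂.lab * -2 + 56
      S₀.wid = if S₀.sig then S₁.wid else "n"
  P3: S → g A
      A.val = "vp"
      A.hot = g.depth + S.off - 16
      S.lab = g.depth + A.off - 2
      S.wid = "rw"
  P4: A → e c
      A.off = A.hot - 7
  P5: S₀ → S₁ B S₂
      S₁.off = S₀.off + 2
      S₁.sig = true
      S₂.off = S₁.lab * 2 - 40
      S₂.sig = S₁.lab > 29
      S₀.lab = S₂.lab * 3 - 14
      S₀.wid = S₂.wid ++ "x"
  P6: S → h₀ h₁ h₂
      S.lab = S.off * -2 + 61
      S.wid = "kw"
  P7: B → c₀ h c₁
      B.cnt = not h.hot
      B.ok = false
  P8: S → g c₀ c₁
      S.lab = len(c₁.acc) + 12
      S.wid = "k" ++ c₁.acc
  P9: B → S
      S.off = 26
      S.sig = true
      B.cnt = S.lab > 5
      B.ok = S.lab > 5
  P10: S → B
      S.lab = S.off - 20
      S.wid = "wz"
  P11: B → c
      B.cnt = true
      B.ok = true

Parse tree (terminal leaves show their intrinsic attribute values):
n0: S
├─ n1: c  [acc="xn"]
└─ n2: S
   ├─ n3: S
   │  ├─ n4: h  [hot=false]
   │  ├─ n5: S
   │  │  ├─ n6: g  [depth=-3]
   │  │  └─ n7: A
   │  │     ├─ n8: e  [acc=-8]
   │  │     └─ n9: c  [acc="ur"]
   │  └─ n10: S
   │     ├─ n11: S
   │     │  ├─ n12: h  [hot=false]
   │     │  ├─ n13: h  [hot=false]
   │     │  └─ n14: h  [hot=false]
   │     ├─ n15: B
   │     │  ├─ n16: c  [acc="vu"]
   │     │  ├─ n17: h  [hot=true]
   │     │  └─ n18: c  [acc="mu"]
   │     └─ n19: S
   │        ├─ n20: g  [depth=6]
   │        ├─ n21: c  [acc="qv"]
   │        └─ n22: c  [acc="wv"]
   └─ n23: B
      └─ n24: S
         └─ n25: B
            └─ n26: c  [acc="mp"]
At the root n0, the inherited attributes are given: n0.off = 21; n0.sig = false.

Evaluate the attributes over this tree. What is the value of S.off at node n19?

18

1. n0.off = 21  [given at root]
2. n0.sig = false  [given at root]
3. n1.acc = "xn"  [terminal]
4. n2.off = -2  [S₀.off - 23]
5. n2.sig = true  [not S₀.sig]
6. n3.off = 20  [S₀.off * -1 + 18]
7. n3.sig = true  [S₀.sig == true]
8. n4.hot = false  [terminal]
9. n5.off = 28  [28]
10. n5.sig = true  [true]
11. n6.depth = -3  [terminal]
12. n7.val = "vp"  ["vp"]
13. n7.hot = 9  [g.depth + S.off - 16]
14. n8.acc = -8  [terminal]
15. n9.acc = "ur"  [terminal]
16. n7.off = 2  [A.hot - 7]
17. n5.lab = -3  [g.depth + A.off - 2]
18. n5.wid = "rw"  ["rw"]
19. n10.off = 14  [S₀.off - 6]
20. n10.sig = false  [S₀.off > 20]
21. n11.off = 16  [S₀.off + 2]
22. n11.sig = true  [true]
23. n12.hot = false  [terminal]
24. n13.hot = false  [terminal]
25. n14.hot = false  [terminal]
26. n11.lab = 29  [S.off * -2 + 61]
27. n11.wid = "kw"  ["kw"]
28. n16.acc = "vu"  [terminal]
29. n17.hot = true  [terminal]
30. n18.acc = "mu"  [terminal]
31. n15.cnt = false  [not h.hot]
32. n15.ok = false  [false]
33. n19.off = 18  [S₁.lab * 2 - 40]
34. n19.sig = false  [S₁.lab > 29]
35. n20.depth = 6  [terminal]
36. n21.acc = "qv"  [terminal]
37. n22.acc = "wv"  [terminal]
38. n19.lab = 14  [len(c₁.acc) + 12]
39. n19.wid = "kwv"  ["k" ++ c₁.acc]
40. n10.lab = 28  [S₂.lab * 3 - 14]
41. n10.wid = "kwvx"  [S₂.wid ++ "x"]
42. n3.lab = 0  [S₂.lab * -2 + 56]
43. n3.wid = "rw"  [if S₀.sig then S₁.wid else "n"]
44. n24.off = 26  [26]
45. n24.sig = true  [true]
46. n26.acc = "mp"  [terminal]
47. n25.cnt = true  [true]
48. n25.ok = true  [true]
49. n24.lab = 6  [S.off - 20]
50. n24.wid = "wz"  ["wz"]
51. n23.cnt = true  [S.lab > 5]
52. n23.ok = true  [S.lab > 5]
53. n2.lab = 21  [len(S₁.wid) + 19]
54. n2.wid = "vn"  ["vn"]
55. n0.lab = 16  [S₀.off - 5]
56. n0.wid = "vnr"  [S₁.wid ++ "r"]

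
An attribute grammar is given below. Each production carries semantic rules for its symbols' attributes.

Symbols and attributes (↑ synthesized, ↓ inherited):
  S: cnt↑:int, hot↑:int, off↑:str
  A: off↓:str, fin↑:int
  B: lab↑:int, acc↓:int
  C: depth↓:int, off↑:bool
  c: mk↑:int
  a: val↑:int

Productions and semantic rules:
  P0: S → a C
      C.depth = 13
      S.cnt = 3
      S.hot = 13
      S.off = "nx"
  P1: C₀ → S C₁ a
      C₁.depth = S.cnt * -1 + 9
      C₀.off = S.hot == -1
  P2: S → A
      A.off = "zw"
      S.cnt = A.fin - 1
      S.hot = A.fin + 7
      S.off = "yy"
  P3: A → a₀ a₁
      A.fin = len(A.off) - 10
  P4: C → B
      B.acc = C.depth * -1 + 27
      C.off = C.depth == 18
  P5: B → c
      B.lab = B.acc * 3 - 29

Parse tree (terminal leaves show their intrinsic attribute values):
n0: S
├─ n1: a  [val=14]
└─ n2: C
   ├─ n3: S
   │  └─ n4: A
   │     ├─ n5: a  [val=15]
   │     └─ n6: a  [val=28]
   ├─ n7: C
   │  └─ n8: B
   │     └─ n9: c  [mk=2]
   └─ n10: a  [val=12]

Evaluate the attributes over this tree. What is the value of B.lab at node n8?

1. n1.val = 14  [terminal]
2. n2.depth = 13  [13]
3. n4.off = "zw"  ["zw"]
4. n5.val = 15  [terminal]
5. n6.val = 28  [terminal]
6. n4.fin = -8  [len(A.off) - 10]
7. n3.cnt = -9  [A.fin - 1]
8. n3.hot = -1  [A.fin + 7]
9. n3.off = "yy"  ["yy"]
10. n7.depth = 18  [S.cnt * -1 + 9]
11. n8.acc = 9  [C.depth * -1 + 27]
12. n9.mk = 2  [terminal]
13. n8.lab = -2  [B.acc * 3 - 29]
14. n7.off = true  [C.depth == 18]
15. n10.val = 12  [terminal]
16. n2.off = true  [S.hot == -1]
17. n0.cnt = 3  [3]
18. n0.hot = 13  [13]
19. n0.off = "nx"  ["nx"]

-2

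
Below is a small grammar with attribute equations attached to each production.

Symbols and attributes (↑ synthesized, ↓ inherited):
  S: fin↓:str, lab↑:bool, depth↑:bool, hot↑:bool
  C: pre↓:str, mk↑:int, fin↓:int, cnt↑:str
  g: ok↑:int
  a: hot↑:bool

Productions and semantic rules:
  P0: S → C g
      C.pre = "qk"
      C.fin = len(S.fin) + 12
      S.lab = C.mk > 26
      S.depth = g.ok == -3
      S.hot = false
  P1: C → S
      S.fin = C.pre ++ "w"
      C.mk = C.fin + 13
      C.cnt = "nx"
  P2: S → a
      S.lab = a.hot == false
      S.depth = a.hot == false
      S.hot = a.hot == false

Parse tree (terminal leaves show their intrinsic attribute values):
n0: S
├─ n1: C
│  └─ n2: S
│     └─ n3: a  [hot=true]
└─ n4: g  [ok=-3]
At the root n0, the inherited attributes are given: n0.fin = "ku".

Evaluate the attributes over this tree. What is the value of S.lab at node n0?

1. n0.fin = "ku"  [given at root]
2. n1.pre = "qk"  ["qk"]
3. n1.fin = 14  [len(S.fin) + 12]
4. n2.fin = "qkw"  [C.pre ++ "w"]
5. n3.hot = true  [terminal]
6. n2.lab = false  [a.hot == false]
7. n2.depth = false  [a.hot == false]
8. n2.hot = false  [a.hot == false]
9. n1.mk = 27  [C.fin + 13]
10. n1.cnt = "nx"  ["nx"]
11. n4.ok = -3  [terminal]
12. n0.lab = true  [C.mk > 26]
13. n0.depth = true  [g.ok == -3]
14. n0.hot = false  [false]

true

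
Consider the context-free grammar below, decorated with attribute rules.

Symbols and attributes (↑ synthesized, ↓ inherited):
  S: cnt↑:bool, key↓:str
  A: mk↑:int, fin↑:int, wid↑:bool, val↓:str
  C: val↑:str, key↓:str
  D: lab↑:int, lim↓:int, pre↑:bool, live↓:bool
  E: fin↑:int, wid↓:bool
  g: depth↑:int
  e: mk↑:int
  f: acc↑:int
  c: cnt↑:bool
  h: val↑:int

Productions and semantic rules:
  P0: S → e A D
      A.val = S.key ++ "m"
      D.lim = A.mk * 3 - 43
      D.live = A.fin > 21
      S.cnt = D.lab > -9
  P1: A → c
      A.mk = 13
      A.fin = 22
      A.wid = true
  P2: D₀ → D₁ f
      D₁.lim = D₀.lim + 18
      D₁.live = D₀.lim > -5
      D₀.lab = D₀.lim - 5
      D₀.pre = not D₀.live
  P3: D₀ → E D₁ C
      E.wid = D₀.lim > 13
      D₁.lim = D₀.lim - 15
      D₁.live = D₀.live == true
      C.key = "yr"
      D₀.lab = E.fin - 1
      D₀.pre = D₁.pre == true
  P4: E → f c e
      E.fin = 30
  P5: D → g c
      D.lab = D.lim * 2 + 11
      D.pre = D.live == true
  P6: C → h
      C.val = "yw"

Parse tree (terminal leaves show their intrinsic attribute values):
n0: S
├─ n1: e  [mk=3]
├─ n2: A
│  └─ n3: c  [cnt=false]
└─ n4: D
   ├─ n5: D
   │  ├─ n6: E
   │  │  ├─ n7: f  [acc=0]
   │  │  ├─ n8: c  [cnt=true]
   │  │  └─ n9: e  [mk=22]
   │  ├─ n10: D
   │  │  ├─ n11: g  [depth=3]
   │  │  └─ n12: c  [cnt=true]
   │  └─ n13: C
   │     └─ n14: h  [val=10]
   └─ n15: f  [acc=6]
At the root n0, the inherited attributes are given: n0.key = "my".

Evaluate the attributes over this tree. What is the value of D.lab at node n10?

1. n0.key = "my"  [given at root]
2. n1.mk = 3  [terminal]
3. n2.val = "mym"  [S.key ++ "m"]
4. n3.cnt = false  [terminal]
5. n2.mk = 13  [13]
6. n2.fin = 22  [22]
7. n2.wid = true  [true]
8. n4.lim = -4  [A.mk * 3 - 43]
9. n4.live = true  [A.fin > 21]
10. n5.lim = 14  [D₀.lim + 18]
11. n5.live = true  [D₀.lim > -5]
12. n6.wid = true  [D₀.lim > 13]
13. n7.acc = 0  [terminal]
14. n8.cnt = true  [terminal]
15. n9.mk = 22  [terminal]
16. n6.fin = 30  [30]
17. n10.lim = -1  [D₀.lim - 15]
18. n10.live = true  [D₀.live == true]
19. n11.depth = 3  [terminal]
20. n12.cnt = true  [terminal]
21. n10.lab = 9  [D.lim * 2 + 11]
22. n10.pre = true  [D.live == true]
23. n13.key = "yr"  ["yr"]
24. n14.val = 10  [terminal]
25. n13.val = "yw"  ["yw"]
26. n5.lab = 29  [E.fin - 1]
27. n5.pre = true  [D₁.pre == true]
28. n15.acc = 6  [terminal]
29. n4.lab = -9  [D₀.lim - 5]
30. n4.pre = false  [not D₀.live]
31. n0.cnt = false  [D.lab > -9]

9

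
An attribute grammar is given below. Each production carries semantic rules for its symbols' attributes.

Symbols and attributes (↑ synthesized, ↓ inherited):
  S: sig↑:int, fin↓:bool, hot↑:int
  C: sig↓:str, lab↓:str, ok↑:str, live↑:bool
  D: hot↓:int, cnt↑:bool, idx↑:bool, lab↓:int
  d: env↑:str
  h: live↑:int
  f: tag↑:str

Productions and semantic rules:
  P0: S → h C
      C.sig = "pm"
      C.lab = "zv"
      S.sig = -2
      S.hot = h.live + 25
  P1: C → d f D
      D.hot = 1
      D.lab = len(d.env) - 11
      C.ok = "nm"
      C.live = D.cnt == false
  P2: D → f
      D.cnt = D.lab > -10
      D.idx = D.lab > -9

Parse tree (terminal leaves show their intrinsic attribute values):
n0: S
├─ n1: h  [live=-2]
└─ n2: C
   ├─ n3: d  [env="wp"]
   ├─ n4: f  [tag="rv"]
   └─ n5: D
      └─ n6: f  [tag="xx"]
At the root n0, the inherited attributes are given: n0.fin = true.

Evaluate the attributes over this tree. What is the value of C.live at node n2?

1. n0.fin = true  [given at root]
2. n1.live = -2  [terminal]
3. n2.sig = "pm"  ["pm"]
4. n2.lab = "zv"  ["zv"]
5. n3.env = "wp"  [terminal]
6. n4.tag = "rv"  [terminal]
7. n5.hot = 1  [1]
8. n5.lab = -9  [len(d.env) - 11]
9. n6.tag = "xx"  [terminal]
10. n5.cnt = true  [D.lab > -10]
11. n5.idx = false  [D.lab > -9]
12. n2.ok = "nm"  ["nm"]
13. n2.live = false  [D.cnt == false]
14. n0.sig = -2  [-2]
15. n0.hot = 23  [h.live + 25]

false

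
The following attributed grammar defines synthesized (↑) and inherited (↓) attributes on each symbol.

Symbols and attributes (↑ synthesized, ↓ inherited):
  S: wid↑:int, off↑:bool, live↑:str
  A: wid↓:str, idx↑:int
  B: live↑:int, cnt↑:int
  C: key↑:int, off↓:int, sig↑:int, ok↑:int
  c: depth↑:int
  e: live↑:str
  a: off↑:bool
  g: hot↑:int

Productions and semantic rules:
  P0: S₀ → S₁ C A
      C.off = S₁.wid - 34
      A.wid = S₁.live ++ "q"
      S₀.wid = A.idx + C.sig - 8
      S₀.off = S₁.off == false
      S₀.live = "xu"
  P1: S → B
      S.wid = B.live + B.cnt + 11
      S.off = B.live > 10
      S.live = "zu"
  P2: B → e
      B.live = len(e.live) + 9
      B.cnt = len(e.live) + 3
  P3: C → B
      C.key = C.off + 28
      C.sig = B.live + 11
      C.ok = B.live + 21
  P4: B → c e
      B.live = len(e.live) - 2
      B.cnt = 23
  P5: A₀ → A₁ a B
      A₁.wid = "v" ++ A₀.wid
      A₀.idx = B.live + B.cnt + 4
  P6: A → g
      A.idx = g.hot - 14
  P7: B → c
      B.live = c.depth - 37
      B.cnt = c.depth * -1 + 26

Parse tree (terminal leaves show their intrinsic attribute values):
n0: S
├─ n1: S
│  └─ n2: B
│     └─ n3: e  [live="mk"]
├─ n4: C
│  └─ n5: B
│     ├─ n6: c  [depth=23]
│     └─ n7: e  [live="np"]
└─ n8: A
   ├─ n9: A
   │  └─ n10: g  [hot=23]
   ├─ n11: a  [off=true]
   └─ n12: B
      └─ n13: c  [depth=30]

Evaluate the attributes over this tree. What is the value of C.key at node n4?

1. n3.live = "mk"  [terminal]
2. n2.live = 11  [len(e.live) + 9]
3. n2.cnt = 5  [len(e.live) + 3]
4. n1.wid = 27  [B.live + B.cnt + 11]
5. n1.off = true  [B.live > 10]
6. n1.live = "zu"  ["zu"]
7. n4.off = -7  [S₁.wid - 34]
8. n6.depth = 23  [terminal]
9. n7.live = "np"  [terminal]
10. n5.live = 0  [len(e.live) - 2]
11. n5.cnt = 23  [23]
12. n4.key = 21  [C.off + 28]
13. n4.sig = 11  [B.live + 11]
14. n4.ok = 21  [B.live + 21]
15. n8.wid = "zuq"  [S₁.live ++ "q"]
16. n9.wid = "vzuq"  ["v" ++ A₀.wid]
17. n10.hot = 23  [terminal]
18. n9.idx = 9  [g.hot - 14]
19. n11.off = true  [terminal]
20. n13.depth = 30  [terminal]
21. n12.live = -7  [c.depth - 37]
22. n12.cnt = -4  [c.depth * -1 + 26]
23. n8.idx = -7  [B.live + B.cnt + 4]
24. n0.wid = -4  [A.idx + C.sig - 8]
25. n0.off = false  [S₁.off == false]
26. n0.live = "xu"  ["xu"]

21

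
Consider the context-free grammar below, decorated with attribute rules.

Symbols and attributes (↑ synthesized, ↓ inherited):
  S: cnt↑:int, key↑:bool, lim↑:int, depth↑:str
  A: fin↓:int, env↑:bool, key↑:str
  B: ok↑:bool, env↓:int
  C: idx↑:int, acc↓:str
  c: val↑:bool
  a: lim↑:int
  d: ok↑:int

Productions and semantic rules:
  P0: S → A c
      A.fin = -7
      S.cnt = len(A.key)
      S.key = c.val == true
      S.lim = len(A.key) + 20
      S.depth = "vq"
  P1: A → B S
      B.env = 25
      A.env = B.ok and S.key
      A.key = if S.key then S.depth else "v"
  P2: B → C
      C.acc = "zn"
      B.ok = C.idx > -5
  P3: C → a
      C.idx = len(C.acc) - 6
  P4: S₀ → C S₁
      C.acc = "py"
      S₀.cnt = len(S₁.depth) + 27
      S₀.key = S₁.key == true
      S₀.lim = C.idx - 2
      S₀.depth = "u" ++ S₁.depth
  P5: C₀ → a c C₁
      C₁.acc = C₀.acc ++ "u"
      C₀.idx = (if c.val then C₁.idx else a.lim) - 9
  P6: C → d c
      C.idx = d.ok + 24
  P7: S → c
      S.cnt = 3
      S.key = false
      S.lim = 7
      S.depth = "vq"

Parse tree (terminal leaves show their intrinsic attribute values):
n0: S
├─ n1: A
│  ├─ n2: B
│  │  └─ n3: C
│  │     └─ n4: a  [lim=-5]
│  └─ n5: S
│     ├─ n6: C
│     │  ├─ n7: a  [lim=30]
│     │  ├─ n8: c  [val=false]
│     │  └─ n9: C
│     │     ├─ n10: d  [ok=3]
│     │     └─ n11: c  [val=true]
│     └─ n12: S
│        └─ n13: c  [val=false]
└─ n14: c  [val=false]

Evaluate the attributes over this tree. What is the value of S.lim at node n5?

19

1. n1.fin = -7  [-7]
2. n2.env = 25  [25]
3. n3.acc = "zn"  ["zn"]
4. n4.lim = -5  [terminal]
5. n3.idx = -4  [len(C.acc) - 6]
6. n2.ok = true  [C.idx > -5]
7. n6.acc = "py"  ["py"]
8. n7.lim = 30  [terminal]
9. n8.val = false  [terminal]
10. n9.acc = "pyu"  [C₀.acc ++ "u"]
11. n10.ok = 3  [terminal]
12. n11.val = true  [terminal]
13. n9.idx = 27  [d.ok + 24]
14. n6.idx = 21  [(if c.val then C₁.idx else a.lim) - 9]
15. n13.val = false  [terminal]
16. n12.cnt = 3  [3]
17. n12.key = false  [false]
18. n12.lim = 7  [7]
19. n12.depth = "vq"  ["vq"]
20. n5.cnt = 29  [len(S₁.depth) + 27]
21. n5.key = false  [S₁.key == true]
22. n5.lim = 19  [C.idx - 2]
23. n5.depth = "uvq"  ["u" ++ S₁.depth]
24. n1.env = false  [B.ok and S.key]
25. n1.key = "v"  [if S.key then S.depth else "v"]
26. n14.val = false  [terminal]
27. n0.cnt = 1  [len(A.key)]
28. n0.key = false  [c.val == true]
29. n0.lim = 21  [len(A.key) + 20]
30. n0.depth = "vq"  ["vq"]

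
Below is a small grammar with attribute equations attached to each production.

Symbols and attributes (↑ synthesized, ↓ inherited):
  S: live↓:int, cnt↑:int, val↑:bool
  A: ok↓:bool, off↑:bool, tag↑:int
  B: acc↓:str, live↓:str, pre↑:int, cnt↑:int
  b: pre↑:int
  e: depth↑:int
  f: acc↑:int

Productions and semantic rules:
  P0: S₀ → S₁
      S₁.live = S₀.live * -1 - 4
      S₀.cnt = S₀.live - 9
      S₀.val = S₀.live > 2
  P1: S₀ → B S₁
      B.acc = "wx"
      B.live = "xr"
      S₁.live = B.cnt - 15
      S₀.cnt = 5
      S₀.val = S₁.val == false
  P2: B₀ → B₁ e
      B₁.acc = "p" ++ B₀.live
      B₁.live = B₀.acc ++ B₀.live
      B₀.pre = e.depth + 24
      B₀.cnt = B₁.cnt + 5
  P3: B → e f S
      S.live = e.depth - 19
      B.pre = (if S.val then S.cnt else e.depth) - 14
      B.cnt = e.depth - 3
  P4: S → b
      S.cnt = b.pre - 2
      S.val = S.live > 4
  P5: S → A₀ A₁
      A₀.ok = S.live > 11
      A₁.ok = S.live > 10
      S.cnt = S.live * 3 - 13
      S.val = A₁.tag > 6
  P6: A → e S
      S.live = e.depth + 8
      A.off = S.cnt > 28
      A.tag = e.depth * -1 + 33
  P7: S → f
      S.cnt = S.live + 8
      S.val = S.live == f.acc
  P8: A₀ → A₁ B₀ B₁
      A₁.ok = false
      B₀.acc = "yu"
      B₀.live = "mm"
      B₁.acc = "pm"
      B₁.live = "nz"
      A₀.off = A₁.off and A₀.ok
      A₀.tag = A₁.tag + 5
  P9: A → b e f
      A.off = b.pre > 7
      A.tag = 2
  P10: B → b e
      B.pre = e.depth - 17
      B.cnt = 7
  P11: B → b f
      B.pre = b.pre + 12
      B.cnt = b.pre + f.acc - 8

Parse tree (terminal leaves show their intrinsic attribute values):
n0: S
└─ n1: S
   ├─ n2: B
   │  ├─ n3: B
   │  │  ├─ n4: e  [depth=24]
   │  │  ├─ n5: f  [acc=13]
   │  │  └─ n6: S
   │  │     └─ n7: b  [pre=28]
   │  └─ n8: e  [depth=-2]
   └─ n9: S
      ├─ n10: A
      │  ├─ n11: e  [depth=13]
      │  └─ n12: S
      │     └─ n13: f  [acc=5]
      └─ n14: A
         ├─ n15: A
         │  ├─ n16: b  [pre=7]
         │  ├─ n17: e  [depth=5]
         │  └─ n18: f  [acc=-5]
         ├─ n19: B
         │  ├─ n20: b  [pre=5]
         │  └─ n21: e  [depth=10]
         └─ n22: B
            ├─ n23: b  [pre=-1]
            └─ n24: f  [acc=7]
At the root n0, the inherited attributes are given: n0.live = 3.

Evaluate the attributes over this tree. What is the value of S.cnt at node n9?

20

1. n0.live = 3  [given at root]
2. n1.live = -7  [S₀.live * -1 - 4]
3. n2.acc = "wx"  ["wx"]
4. n2.live = "xr"  ["xr"]
5. n3.acc = "pxr"  ["p" ++ B₀.live]
6. n3.live = "wxxr"  [B₀.acc ++ B₀.live]
7. n4.depth = 24  [terminal]
8. n5.acc = 13  [terminal]
9. n6.live = 5  [e.depth - 19]
10. n7.pre = 28  [terminal]
11. n6.cnt = 26  [b.pre - 2]
12. n6.val = true  [S.live > 4]
13. n3.pre = 12  [(if S.val then S.cnt else e.depth) - 14]
14. n3.cnt = 21  [e.depth - 3]
15. n8.depth = -2  [terminal]
16. n2.pre = 22  [e.depth + 24]
17. n2.cnt = 26  [B₁.cnt + 5]
18. n9.live = 11  [B.cnt - 15]
19. n10.ok = false  [S.live > 11]
20. n11.depth = 13  [terminal]
21. n12.live = 21  [e.depth + 8]
22. n13.acc = 5  [terminal]
23. n12.cnt = 29  [S.live + 8]
24. n12.val = false  [S.live == f.acc]
25. n10.off = true  [S.cnt > 28]
26. n10.tag = 20  [e.depth * -1 + 33]
27. n14.ok = true  [S.live > 10]
28. n15.ok = false  [false]
29. n16.pre = 7  [terminal]
30. n17.depth = 5  [terminal]
31. n18.acc = -5  [terminal]
32. n15.off = false  [b.pre > 7]
33. n15.tag = 2  [2]
34. n19.acc = "yu"  ["yu"]
35. n19.live = "mm"  ["mm"]
36. n20.pre = 5  [terminal]
37. n21.depth = 10  [terminal]
38. n19.pre = -7  [e.depth - 17]
39. n19.cnt = 7  [7]
40. n22.acc = "pm"  ["pm"]
41. n22.live = "nz"  ["nz"]
42. n23.pre = -1  [terminal]
43. n24.acc = 7  [terminal]
44. n22.pre = 11  [b.pre + 12]
45. n22.cnt = -2  [b.pre + f.acc - 8]
46. n14.off = false  [A₁.off and A₀.ok]
47. n14.tag = 7  [A₁.tag + 5]
48. n9.cnt = 20  [S.live * 3 - 13]
49. n9.val = true  [A₁.tag > 6]
50. n1.cnt = 5  [5]
51. n1.val = false  [S₁.val == false]
52. n0.cnt = -6  [S₀.live - 9]
53. n0.val = true  [S₀.live > 2]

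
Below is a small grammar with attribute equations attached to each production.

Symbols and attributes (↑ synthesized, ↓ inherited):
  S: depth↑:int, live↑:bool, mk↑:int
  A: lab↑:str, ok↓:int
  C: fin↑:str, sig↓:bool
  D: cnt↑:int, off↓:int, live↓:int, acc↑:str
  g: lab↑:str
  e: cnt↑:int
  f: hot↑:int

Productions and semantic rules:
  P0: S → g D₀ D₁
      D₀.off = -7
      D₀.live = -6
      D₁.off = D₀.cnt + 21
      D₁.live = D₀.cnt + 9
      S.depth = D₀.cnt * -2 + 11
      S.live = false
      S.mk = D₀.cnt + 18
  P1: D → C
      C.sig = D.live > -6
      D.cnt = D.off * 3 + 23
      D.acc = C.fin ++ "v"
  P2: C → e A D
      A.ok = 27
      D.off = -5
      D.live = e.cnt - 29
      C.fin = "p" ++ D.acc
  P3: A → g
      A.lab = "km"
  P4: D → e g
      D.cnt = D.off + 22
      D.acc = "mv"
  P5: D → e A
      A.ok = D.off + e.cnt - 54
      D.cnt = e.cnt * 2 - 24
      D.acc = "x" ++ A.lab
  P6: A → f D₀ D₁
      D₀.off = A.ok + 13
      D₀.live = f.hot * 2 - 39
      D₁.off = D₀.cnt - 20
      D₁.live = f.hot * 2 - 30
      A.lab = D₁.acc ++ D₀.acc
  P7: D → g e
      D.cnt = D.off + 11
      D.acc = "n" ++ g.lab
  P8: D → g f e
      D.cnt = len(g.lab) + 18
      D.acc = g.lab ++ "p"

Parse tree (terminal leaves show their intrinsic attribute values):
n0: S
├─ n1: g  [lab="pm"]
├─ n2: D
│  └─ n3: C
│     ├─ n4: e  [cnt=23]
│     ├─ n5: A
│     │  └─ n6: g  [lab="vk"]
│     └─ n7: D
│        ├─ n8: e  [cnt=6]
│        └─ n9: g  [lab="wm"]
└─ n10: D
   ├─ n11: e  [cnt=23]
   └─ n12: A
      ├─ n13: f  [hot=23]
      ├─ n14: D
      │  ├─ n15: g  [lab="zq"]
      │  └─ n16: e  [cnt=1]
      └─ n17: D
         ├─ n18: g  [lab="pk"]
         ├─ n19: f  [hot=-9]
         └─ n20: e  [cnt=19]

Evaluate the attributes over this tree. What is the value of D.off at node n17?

1. n1.lab = "pm"  [terminal]
2. n2.off = -7  [-7]
3. n2.live = -6  [-6]
4. n3.sig = false  [D.live > -6]
5. n4.cnt = 23  [terminal]
6. n5.ok = 27  [27]
7. n6.lab = "vk"  [terminal]
8. n5.lab = "km"  ["km"]
9. n7.off = -5  [-5]
10. n7.live = -6  [e.cnt - 29]
11. n8.cnt = 6  [terminal]
12. n9.lab = "wm"  [terminal]
13. n7.cnt = 17  [D.off + 22]
14. n7.acc = "mv"  ["mv"]
15. n3.fin = "pmv"  ["p" ++ D.acc]
16. n2.cnt = 2  [D.off * 3 + 23]
17. n2.acc = "pmvv"  [C.fin ++ "v"]
18. n10.off = 23  [D₀.cnt + 21]
19. n10.live = 11  [D₀.cnt + 9]
20. n11.cnt = 23  [terminal]
21. n12.ok = -8  [D.off + e.cnt - 54]
22. n13.hot = 23  [terminal]
23. n14.off = 5  [A.ok + 13]
24. n14.live = 7  [f.hot * 2 - 39]
25. n15.lab = "zq"  [terminal]
26. n16.cnt = 1  [terminal]
27. n14.cnt = 16  [D.off + 11]
28. n14.acc = "nzq"  ["n" ++ g.lab]
29. n17.off = -4  [D₀.cnt - 20]
30. n17.live = 16  [f.hot * 2 - 30]
31. n18.lab = "pk"  [terminal]
32. n19.hot = -9  [terminal]
33. n20.cnt = 19  [terminal]
34. n17.cnt = 20  [len(g.lab) + 18]
35. n17.acc = "pkp"  [g.lab ++ "p"]
36. n12.lab = "pkpnzq"  [D₁.acc ++ D₀.acc]
37. n10.cnt = 22  [e.cnt * 2 - 24]
38. n10.acc = "xpkpnzq"  ["x" ++ A.lab]
39. n0.depth = 7  [D₀.cnt * -2 + 11]
40. n0.live = false  [false]
41. n0.mk = 20  [D₀.cnt + 18]

-4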